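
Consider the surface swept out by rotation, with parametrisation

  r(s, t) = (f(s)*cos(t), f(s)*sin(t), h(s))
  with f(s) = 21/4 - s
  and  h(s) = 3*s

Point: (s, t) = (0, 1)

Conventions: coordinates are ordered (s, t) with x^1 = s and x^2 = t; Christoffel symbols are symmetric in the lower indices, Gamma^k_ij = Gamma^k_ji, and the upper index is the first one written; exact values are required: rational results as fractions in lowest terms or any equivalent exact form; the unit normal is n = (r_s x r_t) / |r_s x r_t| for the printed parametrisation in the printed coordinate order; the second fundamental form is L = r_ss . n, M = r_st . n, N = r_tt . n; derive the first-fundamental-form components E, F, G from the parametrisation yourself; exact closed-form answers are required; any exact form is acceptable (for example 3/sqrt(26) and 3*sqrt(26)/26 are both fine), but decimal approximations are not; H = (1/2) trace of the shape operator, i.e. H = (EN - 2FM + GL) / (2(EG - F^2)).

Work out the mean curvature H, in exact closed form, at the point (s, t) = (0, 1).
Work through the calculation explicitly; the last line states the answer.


f = 21/4, f' = -1, f'' = 0, h' = 3, h'' = 0
E = 10, F = 0, G = 441/16; answer radicand W^2 = 10
unnormalised second-form numerators: l = 0, m = 0, n = 63/4; L = l/sqrt(10), and similarly M = m/sqrt(W^2), N = n/sqrt(W^2)
H = (E*n - 2*F*m + G*l) / (2*(EG - F^2)*sqrt(W^2)); E*n - 2*F*m + G*l = 315/2, EG - F^2 = 2205/8, so H = (2/7)/sqrt(10)

Answer: H = sqrt(10)/35


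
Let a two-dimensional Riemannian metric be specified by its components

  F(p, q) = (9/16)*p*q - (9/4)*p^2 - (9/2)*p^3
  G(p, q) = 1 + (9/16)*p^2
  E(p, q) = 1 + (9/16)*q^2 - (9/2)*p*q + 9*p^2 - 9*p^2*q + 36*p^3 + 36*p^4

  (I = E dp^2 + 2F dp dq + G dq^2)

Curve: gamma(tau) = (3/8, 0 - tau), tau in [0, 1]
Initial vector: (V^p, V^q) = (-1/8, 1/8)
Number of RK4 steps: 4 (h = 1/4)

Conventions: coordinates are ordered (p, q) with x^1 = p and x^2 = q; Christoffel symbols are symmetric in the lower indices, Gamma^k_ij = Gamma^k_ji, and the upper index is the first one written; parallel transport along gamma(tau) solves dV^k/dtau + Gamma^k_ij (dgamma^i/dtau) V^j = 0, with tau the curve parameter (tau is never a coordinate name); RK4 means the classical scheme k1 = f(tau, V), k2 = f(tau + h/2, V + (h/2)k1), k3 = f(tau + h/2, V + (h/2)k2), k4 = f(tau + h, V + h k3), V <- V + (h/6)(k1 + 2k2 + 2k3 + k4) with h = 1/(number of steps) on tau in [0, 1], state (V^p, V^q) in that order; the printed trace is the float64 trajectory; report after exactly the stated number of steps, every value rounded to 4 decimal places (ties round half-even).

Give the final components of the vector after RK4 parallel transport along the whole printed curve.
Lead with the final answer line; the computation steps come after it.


Answer: V^p = -0.0956, V^q = 0.1214

gamma'(tau) = (0, -1); f(tau, V)^k = -Gamma^k_ij(gamma(tau)) gamma'^i(tau) V^j; h = 1/4; intermediate values shown to 6 dp
curve data and Christoffel symbols at the stage parameters:
  tau = 0.000000: gamma = (0.375000, 0.000000), gamma' = (0.000000, -1.000000); Gamma_ppp = 2.979898, Gamma_ppq = -0.297990, Gamma_pqq = 0.000000, Gamma_qpp = -0.425700, Gamma_qpq = 0.042570, Gamma_qqq = 0.000000
  tau = 0.125000: gamma = (0.375000, -0.125000), gamma' = (0.000000, -1.000000); Gamma_ppp = 2.900568, Gamma_ppq = -0.290057, Gamma_pqq = 0.000000, Gamma_qpp = -0.395532, Gamma_qpq = 0.039553, Gamma_qqq = 0.000000
  tau = 0.250000: gamma = (0.375000, -0.250000), gamma' = (0.000000, -1.000000); Gamma_ppp = 2.823048, Gamma_ppq = -0.282305, Gamma_pqq = 0.000000, Gamma_qpp = -0.368224, Gamma_qpq = 0.036822, Gamma_qqq = 0.000000
  tau = 0.375000: gamma = (0.375000, -0.375000), gamma' = (0.000000, -1.000000); Gamma_ppp = 2.747655, Gamma_ppq = -0.274765, Gamma_pqq = 0.000000, Gamma_qpp = -0.343457, Gamma_qpq = 0.034346, Gamma_qqq = 0.000000
  tau = 0.500000: gamma = (0.375000, -0.500000), gamma' = (0.000000, -1.000000); Gamma_ppp = 2.674591, Gamma_ppq = -0.267459, Gamma_pqq = 0.000000, Gamma_qpp = -0.320951, Gamma_qpq = 0.032095, Gamma_qqq = 0.000000
  tau = 0.625000: gamma = (0.375000, -0.625000), gamma' = (0.000000, -1.000000); Gamma_ppp = 2.603978, Gamma_ppq = -0.260398, Gamma_pqq = 0.000000, Gamma_qpp = -0.300459, Gamma_qpq = 0.030046, Gamma_qqq = 0.000000
  tau = 0.750000: gamma = (0.375000, -0.750000), gamma' = (0.000000, -1.000000); Gamma_ppp = 2.535873, Gamma_ppq = -0.253587, Gamma_pqq = 0.000000, Gamma_qpp = -0.281764, Gamma_qpq = 0.028176, Gamma_qqq = 0.000000
  tau = 0.875000: gamma = (0.375000, -0.875000), gamma' = (0.000000, -1.000000); Gamma_ppp = 2.470286, Gamma_ppq = -0.247029, Gamma_pqq = 0.000000, Gamma_qpp = -0.264673, Gamma_qpq = 0.026467, Gamma_qqq = 0.000000
  tau = 1.000000: gamma = (0.375000, -1.000000), gamma' = (0.000000, -1.000000); Gamma_ppp = 2.407194, Gamma_ppq = -0.240719, Gamma_pqq = 0.000000, Gamma_qpp = -0.249020, Gamma_qpq = 0.024902, Gamma_qqq = 0.000000
step 0: V^p = -0.1250, V^q = 0.1250
step 1: k1 = (0.037249, -0.005321), k2 = (0.034907, -0.004760), k3 = (0.034991, -0.004772), k4 = (0.032819, -0.004281); V <- V + (h/6)(k1 + 2k2 + 2k3 + k4): V^p = -0.1163, V^q = 0.1238
step 2: k1 = (0.032820, -0.004281), k2 = (0.030816, -0.003852), k3 = (0.030885, -0.003861), k4 = (0.029029, -0.003483); V <- V + (h/6)(k1 + 2k2 + 2k3 + k4): V^p = -0.1085, V^q = 0.1228
step 3: k1 = (0.029029, -0.003484), k2 = (0.027318, -0.003152), k3 = (0.027374, -0.003158), k4 = (0.025788, -0.002865); V <- V + (h/6)(k1 + 2k2 + 2k3 + k4): V^p = -0.1017, V^q = 0.1220
step 4: k1 = (0.025789, -0.002865), k2 = (0.024325, -0.002606), k3 = (0.024371, -0.002611), k4 = (0.023013, -0.002381); V <- V + (h/6)(k1 + 2k2 + 2k3 + k4): V^p = -0.0956, V^q = 0.1214


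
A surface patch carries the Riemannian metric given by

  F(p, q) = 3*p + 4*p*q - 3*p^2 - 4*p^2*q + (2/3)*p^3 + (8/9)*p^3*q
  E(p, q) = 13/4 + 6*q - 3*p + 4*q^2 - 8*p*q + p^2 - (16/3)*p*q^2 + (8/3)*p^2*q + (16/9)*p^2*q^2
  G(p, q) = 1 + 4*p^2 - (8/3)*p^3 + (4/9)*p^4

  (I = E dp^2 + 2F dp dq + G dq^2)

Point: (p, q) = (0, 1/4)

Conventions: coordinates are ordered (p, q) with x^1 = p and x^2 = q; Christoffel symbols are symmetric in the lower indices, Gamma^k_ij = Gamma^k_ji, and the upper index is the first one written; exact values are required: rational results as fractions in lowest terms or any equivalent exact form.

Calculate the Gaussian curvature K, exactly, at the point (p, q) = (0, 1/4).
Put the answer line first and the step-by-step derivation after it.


Answer: K = -4/25

E = 5, F = 0, G = 1, EG - F^2 = 5 at the point
E_p = -16/3, E_q = 8, F_p = 4, F_q = 0, G_p = 0, G_q = 0
E_qq = 8, F_pq = 4, G_pp = 8
By Brioschi, K is (det M1 - det M2) divided by (EG - F^2) squared.
M1 = [[-E_qq/2 + F_pq - G_pp/2, E_p/2, F_p - E_q/2], [F_q - G_p/2, E, F], [G_q/2, F, G]] = [[-4, -8/3, 0], [0, 5, 0], [0, 0, 1]]; det M1 = -20
M2 = [[0, E_q/2, G_p/2], [E_q/2, E, F], [G_p/2, F, G]] = [[0, 4, 0], [4, 5, 0], [0, 0, 1]]; det M2 = -16
det M1 - det M2 = -4; K = -4 / (5)^2 = -4/25


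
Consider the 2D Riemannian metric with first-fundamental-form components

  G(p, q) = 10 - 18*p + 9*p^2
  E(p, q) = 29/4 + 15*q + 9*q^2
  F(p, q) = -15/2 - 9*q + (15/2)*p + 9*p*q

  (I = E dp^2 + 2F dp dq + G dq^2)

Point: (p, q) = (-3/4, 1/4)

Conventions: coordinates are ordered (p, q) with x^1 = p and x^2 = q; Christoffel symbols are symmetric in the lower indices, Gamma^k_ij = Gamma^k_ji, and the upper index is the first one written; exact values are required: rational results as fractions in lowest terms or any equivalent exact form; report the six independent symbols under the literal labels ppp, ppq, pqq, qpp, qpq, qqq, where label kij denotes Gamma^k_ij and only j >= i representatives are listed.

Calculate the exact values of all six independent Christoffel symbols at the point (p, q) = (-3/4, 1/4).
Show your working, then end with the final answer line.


E = 185/16, F = -273/16, G = 457/16 at the point
E_p = 0, E_q = 39/2, F_p = 39/4, F_q = -63/4, G_p = -63/2, G_q = 0
EG - F^2 = 313/8;  g^inv = (8/313) * [[457/16, 273/16], [273/16, 185/16]]
first-kind symbols [ij,l] = (1/2)(d_i g_jl + d_j g_il - d_l g_ij): [pp,p] = E_p/2 = 0, [pp,q] = F_p - E_q/2 = 0, [pq,p] = E_q/2 = 39/4, [pq,q] = G_p/2 = -63/4, [qq,p] = F_q - G_p/2 = 0, [qq,q] = G_q/2 = 0
Gamma^p_ij = (G*[ij,p] - F*[ij,q])/(EG - F^2), Gamma^q_ij = (E*[ij,q] - F*[ij,p])/(EG - F^2)

Answer: Gamma_ppp = 0, Gamma_ppq = 78/313, Gamma_pqq = 0, Gamma_qpp = 0, Gamma_qpq = -126/313, Gamma_qqq = 0


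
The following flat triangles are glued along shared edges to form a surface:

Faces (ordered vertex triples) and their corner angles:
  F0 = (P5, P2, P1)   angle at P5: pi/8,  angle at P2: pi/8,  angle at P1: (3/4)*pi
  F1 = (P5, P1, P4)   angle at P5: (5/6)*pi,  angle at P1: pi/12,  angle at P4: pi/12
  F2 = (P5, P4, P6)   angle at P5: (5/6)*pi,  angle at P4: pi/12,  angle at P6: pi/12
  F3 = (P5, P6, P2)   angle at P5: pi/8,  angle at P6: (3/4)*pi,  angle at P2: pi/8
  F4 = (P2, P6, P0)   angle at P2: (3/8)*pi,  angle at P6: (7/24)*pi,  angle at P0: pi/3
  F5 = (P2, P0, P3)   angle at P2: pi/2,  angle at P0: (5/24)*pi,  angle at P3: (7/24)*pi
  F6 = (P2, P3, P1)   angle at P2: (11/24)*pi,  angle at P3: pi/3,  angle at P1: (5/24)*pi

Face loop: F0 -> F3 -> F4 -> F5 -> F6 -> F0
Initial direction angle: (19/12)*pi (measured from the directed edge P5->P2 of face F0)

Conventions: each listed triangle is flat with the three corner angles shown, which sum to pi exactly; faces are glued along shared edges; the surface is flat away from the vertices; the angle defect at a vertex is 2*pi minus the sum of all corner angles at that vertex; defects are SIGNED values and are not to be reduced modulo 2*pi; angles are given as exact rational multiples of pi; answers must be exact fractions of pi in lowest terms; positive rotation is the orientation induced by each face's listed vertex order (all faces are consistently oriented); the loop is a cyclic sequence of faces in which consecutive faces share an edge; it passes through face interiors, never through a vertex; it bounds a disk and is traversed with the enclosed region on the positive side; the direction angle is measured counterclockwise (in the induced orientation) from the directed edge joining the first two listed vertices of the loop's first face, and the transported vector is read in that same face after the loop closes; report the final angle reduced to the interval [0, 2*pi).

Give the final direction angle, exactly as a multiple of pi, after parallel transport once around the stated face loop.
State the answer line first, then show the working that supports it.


Answer: final direction angle = 0

enclosed vertex P2: corner angles sum to (19/12)*pi, defect = 2*pi - (19/12)*pi = (5/12)*pi
summing the enclosed defects onto the initial angle, mod 2*pi in the induced orientation:
final angle = (19/12)*pi + (5/12)*pi = 0 (mod 2*pi)


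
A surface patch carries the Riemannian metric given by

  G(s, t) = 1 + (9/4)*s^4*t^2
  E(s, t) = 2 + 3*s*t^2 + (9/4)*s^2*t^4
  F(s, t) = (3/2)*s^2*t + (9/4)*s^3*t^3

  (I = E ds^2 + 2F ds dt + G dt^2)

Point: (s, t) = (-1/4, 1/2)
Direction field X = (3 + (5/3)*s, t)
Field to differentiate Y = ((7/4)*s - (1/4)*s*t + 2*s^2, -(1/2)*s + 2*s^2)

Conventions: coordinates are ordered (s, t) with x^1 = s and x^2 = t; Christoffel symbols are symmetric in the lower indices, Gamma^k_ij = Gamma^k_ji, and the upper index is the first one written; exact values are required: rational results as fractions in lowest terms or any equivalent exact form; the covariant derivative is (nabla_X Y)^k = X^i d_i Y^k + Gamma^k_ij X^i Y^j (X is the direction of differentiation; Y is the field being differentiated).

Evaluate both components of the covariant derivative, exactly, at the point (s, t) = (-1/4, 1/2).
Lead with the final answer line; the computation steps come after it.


Answer: (nabla_X Y)^s = 509837/358512, (nabla_X Y)^t = -464461/119504

E = 1865/1024, F = 87/2048, G = 4105/4096 at the point
E_s = 87/128, E_t = -87/128, F_s = -165/512, F_t = 69/1024, G_s = -9/256, G_t = 9/1024
EG - F^2 = 7469/4096;  g^inv = (4096/7469) * [[4105/4096, -87/2048], [-87/2048, 1865/1024]]
first-kind symbols [ij,l] = (1/2)(d_i g_jl + d_j g_il - d_l g_ij): [ss,s] = E_s/2 = 87/256, [ss,t] = F_s - E_t/2 = 9/512, [st,s] = E_t/2 = -87/256, [st,t] = G_s/2 = -9/512, [tt,s] = F_t - G_s/2 = 87/1024, [tt,t] = G_t/2 = 9/2048
Gamma^s_ij = (G*[ij,s] - F*[ij,t])/(EG - F^2), Gamma^t_ij = (E*[ij,t] - F*[ij,s])/(EG - F^2)
Gamma_sss = 1392/7469, Gamma_sst = -1392/7469, Gamma_stt = 348/7469, Gamma_tss = 72/7469, Gamma_tst = -72/7469, Gamma_ttt = 18/7469
X = (31/12, 1/2), Y = (-9/32, 1/4) at the point


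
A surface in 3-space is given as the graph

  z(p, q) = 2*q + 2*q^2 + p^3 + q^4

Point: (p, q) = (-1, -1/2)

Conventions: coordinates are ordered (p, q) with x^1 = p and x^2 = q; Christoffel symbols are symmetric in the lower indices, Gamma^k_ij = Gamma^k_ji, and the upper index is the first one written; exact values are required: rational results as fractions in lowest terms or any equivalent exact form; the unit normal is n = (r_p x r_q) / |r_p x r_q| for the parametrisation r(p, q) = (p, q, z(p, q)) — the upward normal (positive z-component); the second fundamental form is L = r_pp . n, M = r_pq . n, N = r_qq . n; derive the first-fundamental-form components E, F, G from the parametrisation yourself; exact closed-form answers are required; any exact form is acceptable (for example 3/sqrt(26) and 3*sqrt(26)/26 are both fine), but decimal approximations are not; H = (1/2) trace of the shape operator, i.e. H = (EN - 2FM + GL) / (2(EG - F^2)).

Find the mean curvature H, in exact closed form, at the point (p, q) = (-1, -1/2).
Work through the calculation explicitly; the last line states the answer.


z_p = 3, z_q = -1/2, z_pp = -6, z_pq = 0, z_qq = 7
E = 10, F = -3/2, G = 5/4; answer radicand W^2 = 41/4
unnormalised second-form numerators: l = -6, m = 0, n = 7; L = l/sqrt(41/4), and similarly M = m/sqrt(W^2), N = n/sqrt(W^2)
H = (E*n - 2*F*m + G*l) / (2*(EG - F^2)*sqrt(W^2)); E*n - 2*F*m + G*l = 125/2, EG - F^2 = 41/4, so H = (125/41)/sqrt(41/4)

Answer: H = 250*sqrt(41)/1681


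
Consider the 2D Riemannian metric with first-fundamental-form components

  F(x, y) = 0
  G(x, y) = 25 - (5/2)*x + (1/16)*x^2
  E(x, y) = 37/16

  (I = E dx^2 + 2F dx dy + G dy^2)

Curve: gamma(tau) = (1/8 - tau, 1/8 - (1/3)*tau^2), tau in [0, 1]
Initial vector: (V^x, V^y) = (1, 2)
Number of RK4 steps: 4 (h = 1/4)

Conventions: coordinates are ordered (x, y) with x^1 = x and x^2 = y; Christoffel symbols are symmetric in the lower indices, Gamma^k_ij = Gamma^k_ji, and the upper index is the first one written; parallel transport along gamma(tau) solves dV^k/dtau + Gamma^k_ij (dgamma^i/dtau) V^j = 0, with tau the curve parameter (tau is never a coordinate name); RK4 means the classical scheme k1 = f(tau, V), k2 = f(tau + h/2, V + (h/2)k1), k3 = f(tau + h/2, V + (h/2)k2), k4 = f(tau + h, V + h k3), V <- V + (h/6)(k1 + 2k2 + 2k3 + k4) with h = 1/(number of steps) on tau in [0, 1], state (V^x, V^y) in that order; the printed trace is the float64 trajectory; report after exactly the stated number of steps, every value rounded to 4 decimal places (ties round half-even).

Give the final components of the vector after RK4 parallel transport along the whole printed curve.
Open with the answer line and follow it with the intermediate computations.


Answer: V^x = 1.3564, V^y = 1.8854

gamma'(tau) = (-1, -(2/3)*tau); f(tau, V)^k = -Gamma^k_ij(gamma(tau)) gamma'^i(tau) V^j; h = 1/4; intermediate values shown to 6 dp
curve data and Christoffel symbols at the stage parameters:
  tau = 0.000000: gamma = (0.125000, 0.125000), gamma' = (-1.000000, 0.000000); Gamma_xxx = 0.000000, Gamma_xxy = 0.000000, Gamma_xyy = 0.537162, Gamma_yxx = 0.000000, Gamma_yxy = -0.050314, Gamma_yyy = 0.000000
  tau = 0.125000: gamma = (0.000000, 0.119792), gamma' = (-1.000000, -0.083333); Gamma_xxx = 0.000000, Gamma_xxy = 0.000000, Gamma_xyy = 0.540541, Gamma_yxx = 0.000000, Gamma_yxy = -0.050000, Gamma_yyy = 0.000000
  tau = 0.250000: gamma = (-0.125000, 0.104167), gamma' = (-1.000000, -0.166667); Gamma_xxx = 0.000000, Gamma_xxy = 0.000000, Gamma_xyy = 0.543919, Gamma_yxx = 0.000000, Gamma_yxy = -0.049689, Gamma_yyy = 0.000000
  tau = 0.375000: gamma = (-0.250000, 0.078125), gamma' = (-1.000000, -0.250000); Gamma_xxx = 0.000000, Gamma_xxy = 0.000000, Gamma_xyy = 0.547297, Gamma_yxx = 0.000000, Gamma_yxy = -0.049383, Gamma_yyy = 0.000000
  tau = 0.500000: gamma = (-0.375000, 0.041667), gamma' = (-1.000000, -0.333333); Gamma_xxx = 0.000000, Gamma_xxy = 0.000000, Gamma_xyy = 0.550676, Gamma_yxx = 0.000000, Gamma_yxy = -0.049080, Gamma_yyy = 0.000000
  tau = 0.625000: gamma = (-0.500000, -0.005208), gamma' = (-1.000000, -0.416667); Gamma_xxx = 0.000000, Gamma_xxy = 0.000000, Gamma_xyy = 0.554054, Gamma_yxx = 0.000000, Gamma_yxy = -0.048780, Gamma_yyy = 0.000000
  tau = 0.750000: gamma = (-0.625000, -0.062500), gamma' = (-1.000000, -0.500000); Gamma_xxx = 0.000000, Gamma_xxy = 0.000000, Gamma_xyy = 0.557432, Gamma_yxx = 0.000000, Gamma_yxy = -0.048485, Gamma_yyy = 0.000000
  tau = 0.875000: gamma = (-0.750000, -0.130208), gamma' = (-1.000000, -0.583333); Gamma_xxx = 0.000000, Gamma_xxy = 0.000000, Gamma_xyy = 0.560811, Gamma_yxx = 0.000000, Gamma_yxy = -0.048193, Gamma_yyy = 0.000000
  tau = 1.000000: gamma = (-0.875000, -0.208333), gamma' = (-1.000000, -0.666667); Gamma_xxx = 0.000000, Gamma_xxy = 0.000000, Gamma_xyy = 0.564189, Gamma_yxx = 0.000000, Gamma_yxy = -0.047904, Gamma_yyy = 0.000000
step 0: V^x = 1.0000, V^y = 2.0000
step 1: k1 = (0.000000, -0.100629), k2 = (0.089523, -0.103538), k3 = (0.089507, -0.103566), k4 = (0.178959, -0.106559); V <- V + (h/6)(k1 + 2k2 + 2k3 + k4): V^x = 1.0224, V^y = 1.9741
step 2: k1 = (0.178959, -0.106559), k2 = (0.268284, -0.109727), k3 = (0.268229, -0.109845), k4 = (0.357324, -0.113364); V <- V + (h/6)(k1 + 2k2 + 2k3 + k4): V^x = 1.0894, V^y = 1.9466
step 3: k1 = (0.357324, -0.113364), k2 = (0.446124, -0.117318), k3 = (0.446009, -0.117519), k4 = (0.534374, -0.122072); V <- V + (h/6)(k1 + 2k2 + 2k3 + k4): V^x = 1.2009, V^y = 1.9173
step 4: k1 = (0.534374, -0.122072), k2 = (0.622222, -0.127302), k3 = (0.622009, -0.127579), k4 = (0.709138, -0.133636); V <- V + (h/6)(k1 + 2k2 + 2k3 + k4): V^x = 1.3564, V^y = 1.8854


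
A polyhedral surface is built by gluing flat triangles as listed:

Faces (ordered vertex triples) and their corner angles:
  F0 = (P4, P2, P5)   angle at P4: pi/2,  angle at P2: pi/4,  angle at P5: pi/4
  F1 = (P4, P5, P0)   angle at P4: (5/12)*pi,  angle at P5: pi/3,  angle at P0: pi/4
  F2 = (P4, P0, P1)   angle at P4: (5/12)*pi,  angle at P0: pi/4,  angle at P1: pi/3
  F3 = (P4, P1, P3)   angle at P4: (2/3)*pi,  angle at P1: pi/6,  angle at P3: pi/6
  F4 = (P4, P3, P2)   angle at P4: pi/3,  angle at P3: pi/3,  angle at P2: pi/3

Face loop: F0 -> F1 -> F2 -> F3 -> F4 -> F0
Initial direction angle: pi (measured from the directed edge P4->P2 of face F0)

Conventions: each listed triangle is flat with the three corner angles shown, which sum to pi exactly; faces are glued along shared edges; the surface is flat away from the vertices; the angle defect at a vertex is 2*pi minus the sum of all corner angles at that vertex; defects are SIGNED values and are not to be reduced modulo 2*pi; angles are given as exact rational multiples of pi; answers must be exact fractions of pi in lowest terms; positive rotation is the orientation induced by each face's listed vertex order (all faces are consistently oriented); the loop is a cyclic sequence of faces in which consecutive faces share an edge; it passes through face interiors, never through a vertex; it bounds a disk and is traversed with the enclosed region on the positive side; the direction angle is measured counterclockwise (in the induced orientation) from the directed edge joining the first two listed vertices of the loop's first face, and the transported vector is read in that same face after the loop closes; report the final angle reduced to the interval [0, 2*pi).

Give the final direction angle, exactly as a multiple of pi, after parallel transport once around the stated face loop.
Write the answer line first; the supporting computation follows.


Answer: final direction angle = (2/3)*pi

enclosed vertex P4: corner angles sum to (7/3)*pi, defect = 2*pi - (7/3)*pi = -pi/3
transport around the loop rotates by the sum of enclosed defects; add to the initial angle mod 2*pi
final angle = pi - pi/3 = (2/3)*pi (mod 2*pi)


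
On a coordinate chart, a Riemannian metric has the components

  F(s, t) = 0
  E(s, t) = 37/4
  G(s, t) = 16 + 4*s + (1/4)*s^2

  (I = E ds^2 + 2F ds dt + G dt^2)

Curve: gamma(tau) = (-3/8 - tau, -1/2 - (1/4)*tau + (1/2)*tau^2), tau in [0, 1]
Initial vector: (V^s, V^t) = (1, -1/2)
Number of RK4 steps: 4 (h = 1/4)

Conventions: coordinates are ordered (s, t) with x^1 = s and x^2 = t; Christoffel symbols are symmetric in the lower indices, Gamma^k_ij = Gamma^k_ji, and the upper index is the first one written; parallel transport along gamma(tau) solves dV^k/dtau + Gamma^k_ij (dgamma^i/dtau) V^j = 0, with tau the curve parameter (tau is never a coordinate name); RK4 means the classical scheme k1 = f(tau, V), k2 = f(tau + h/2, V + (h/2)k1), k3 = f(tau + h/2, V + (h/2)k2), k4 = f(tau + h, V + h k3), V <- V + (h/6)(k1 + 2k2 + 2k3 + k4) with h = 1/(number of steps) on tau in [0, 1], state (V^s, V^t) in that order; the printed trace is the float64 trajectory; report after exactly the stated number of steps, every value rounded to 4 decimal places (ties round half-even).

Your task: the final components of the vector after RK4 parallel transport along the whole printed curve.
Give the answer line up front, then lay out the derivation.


Answer: V^s = 0.9734, V^t = -0.6127

gamma'(tau) = (-1, -1/4 + tau); f(tau, V)^k = -Gamma^k_ij(gamma(tau)) gamma'^i(tau) V^j; h = 1/4; intermediate values shown to 6 dp
curve data and Christoffel symbols at the stage parameters:
  tau = 0.000000: gamma = (-0.375000, -0.500000), gamma' = (-1.000000, -0.250000); Gamma_sss = 0.000000, Gamma_sst = 0.000000, Gamma_stt = -0.206081, Gamma_tss = 0.000000, Gamma_tst = 0.131148, Gamma_ttt = 0.000000
  tau = 0.125000: gamma = (-0.500000, -0.523438), gamma' = (-1.000000, -0.125000); Gamma_sss = 0.000000, Gamma_sst = 0.000000, Gamma_stt = -0.202703, Gamma_tss = 0.000000, Gamma_tst = 0.133333, Gamma_ttt = 0.000000
  tau = 0.250000: gamma = (-0.625000, -0.531250), gamma' = (-1.000000, 0.000000); Gamma_sss = 0.000000, Gamma_sst = 0.000000, Gamma_stt = -0.199324, Gamma_tss = 0.000000, Gamma_tst = 0.135593, Gamma_ttt = 0.000000
  tau = 0.375000: gamma = (-0.750000, -0.523438), gamma' = (-1.000000, 0.125000); Gamma_sss = 0.000000, Gamma_sst = 0.000000, Gamma_stt = -0.195946, Gamma_tss = 0.000000, Gamma_tst = 0.137931, Gamma_ttt = 0.000000
  tau = 0.500000: gamma = (-0.875000, -0.500000), gamma' = (-1.000000, 0.250000); Gamma_sss = 0.000000, Gamma_sst = 0.000000, Gamma_stt = -0.192568, Gamma_tss = 0.000000, Gamma_tst = 0.140351, Gamma_ttt = 0.000000
  tau = 0.625000: gamma = (-1.000000, -0.460938), gamma' = (-1.000000, 0.375000); Gamma_sss = 0.000000, Gamma_sst = 0.000000, Gamma_stt = -0.189189, Gamma_tss = 0.000000, Gamma_tst = 0.142857, Gamma_ttt = 0.000000
  tau = 0.750000: gamma = (-1.125000, -0.406250), gamma' = (-1.000000, 0.500000); Gamma_sss = 0.000000, Gamma_sst = 0.000000, Gamma_stt = -0.185811, Gamma_tss = 0.000000, Gamma_tst = 0.145455, Gamma_ttt = 0.000000
  tau = 0.875000: gamma = (-1.250000, -0.335938), gamma' = (-1.000000, 0.625000); Gamma_sss = 0.000000, Gamma_sst = 0.000000, Gamma_stt = -0.182432, Gamma_tss = 0.000000, Gamma_tst = 0.148148, Gamma_ttt = 0.000000
  tau = 1.000000: gamma = (-1.375000, -0.250000), gamma' = (-1.000000, 0.750000); Gamma_sss = 0.000000, Gamma_sst = 0.000000, Gamma_stt = -0.179054, Gamma_tss = 0.000000, Gamma_tst = 0.150943, Gamma_ttt = 0.000000
step 0: V^s = 1.0000, V^t = -0.5000
step 1: k1 = (0.025760, -0.032787), k2 = (0.012773, -0.050493), k3 = (0.012829, -0.050815), k4 = (0.000000, -0.069519); V <- V + (h/6)(k1 + 2k2 + 2k3 + k4): V^s = 1.0032, V^t = -0.5127
step 2: k1 = (0.000000, -0.069519), k2 = (-0.012771, -0.089213), k3 = (-0.012831, -0.089525), k4 = (-0.025760, -0.110188); V <- V + (h/6)(k1 + 2k2 + 2k3 + k4): V^s = 1.0000, V^t = -0.5351
step 3: k1 = (-0.025760, -0.110188), k2 = (-0.038939, -0.131808), k3 = (-0.039131, -0.132105), k4 = (-0.052781, -0.154651); V <- V + (h/6)(k1 + 2k2 + 2k3 + k4): V^s = 0.9902, V^t = -0.5681
step 4: k1 = (-0.052781, -0.154651), k2 = (-0.066981, -0.178105), k3 = (-0.067315, -0.178375), k4 = (-0.082281, -0.202680); V <- V + (h/6)(k1 + 2k2 + 2k3 + k4): V^s = 0.9734, V^t = -0.6127


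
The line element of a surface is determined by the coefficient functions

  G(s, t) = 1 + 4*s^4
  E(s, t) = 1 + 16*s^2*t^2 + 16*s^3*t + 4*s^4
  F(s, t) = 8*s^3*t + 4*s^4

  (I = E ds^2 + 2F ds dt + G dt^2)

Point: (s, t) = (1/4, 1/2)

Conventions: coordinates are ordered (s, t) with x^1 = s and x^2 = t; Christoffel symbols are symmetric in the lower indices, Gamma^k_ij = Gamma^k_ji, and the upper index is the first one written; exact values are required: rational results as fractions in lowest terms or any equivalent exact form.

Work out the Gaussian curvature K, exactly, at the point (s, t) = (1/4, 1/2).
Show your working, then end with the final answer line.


E = 89/64, F = 5/64, G = 65/64, EG - F^2 = 45/32 at the point
E_s = 15/4, E_t = 5/4, F_s = 1, F_t = 1/8, G_s = 1/4, G_t = 0
E_tt = 2, F_st = 3/2, G_ss = 3
Apply the Brioschi formula K = (det M1 - det M2)/(EG - F^2)^2 over the derivative matrices of E, F, G.
M1 = [[-E_tt/2 + F_st - G_ss/2, E_s/2, F_s - E_t/2], [F_t - G_s/2, E, F], [G_t/2, F, G]] = [[-1, 15/8, 3/8], [0, 89/64, 5/64], [0, 5/64, 65/64]]; det M1 = -45/32
M2 = [[0, E_t/2, G_s/2], [E_t/2, E, F], [G_s/2, F, G]] = [[0, 5/8, 1/8], [5/8, 89/64, 5/64], [1/8, 5/64, 65/64]]; det M2 = -13/32
det M1 - det M2 = -1; K = -1 / (45/32)^2 = -1024/2025

Answer: K = -1024/2025


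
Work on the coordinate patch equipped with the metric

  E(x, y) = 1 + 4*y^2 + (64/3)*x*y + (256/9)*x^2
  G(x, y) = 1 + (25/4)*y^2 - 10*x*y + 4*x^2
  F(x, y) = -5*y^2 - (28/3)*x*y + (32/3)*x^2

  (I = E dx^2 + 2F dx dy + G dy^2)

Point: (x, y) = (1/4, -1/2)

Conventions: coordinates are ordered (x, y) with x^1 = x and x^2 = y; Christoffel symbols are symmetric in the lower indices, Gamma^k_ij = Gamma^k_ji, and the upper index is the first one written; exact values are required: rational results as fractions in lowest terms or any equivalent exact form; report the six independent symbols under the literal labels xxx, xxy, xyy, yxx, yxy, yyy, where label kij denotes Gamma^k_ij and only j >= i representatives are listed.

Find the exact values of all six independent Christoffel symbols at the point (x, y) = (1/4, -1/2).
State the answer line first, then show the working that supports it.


Answer: Gamma_xxx = 256/601, Gamma_xxy = 96/601, Gamma_xyy = -120/601, Gamma_yxx = 1344/601, Gamma_yxy = 504/601, Gamma_yyy = -630/601

E = 10/9, F = 7/12, G = 65/16 at the point
E_x = 32/9, E_y = 4/3, F_x = 10, F_y = 8/3, G_x = 7, G_y = -35/4
EG - F^2 = 601/144;  g^inv = (144/601) * [[65/16, -7/12], [-7/12, 10/9]]
first-kind symbols [ij,l] = (1/2)(d_i g_jl + d_j g_il - d_l g_ij): [xx,x] = E_x/2 = 16/9, [xx,y] = F_x - E_y/2 = 28/3, [xy,x] = E_y/2 = 2/3, [xy,y] = G_x/2 = 7/2, [yy,x] = F_y - G_x/2 = -5/6, [yy,y] = G_y/2 = -35/8
Gamma^x_ij = (G*[ij,x] - F*[ij,y])/(EG - F^2), Gamma^y_ij = (E*[ij,y] - F*[ij,x])/(EG - F^2)


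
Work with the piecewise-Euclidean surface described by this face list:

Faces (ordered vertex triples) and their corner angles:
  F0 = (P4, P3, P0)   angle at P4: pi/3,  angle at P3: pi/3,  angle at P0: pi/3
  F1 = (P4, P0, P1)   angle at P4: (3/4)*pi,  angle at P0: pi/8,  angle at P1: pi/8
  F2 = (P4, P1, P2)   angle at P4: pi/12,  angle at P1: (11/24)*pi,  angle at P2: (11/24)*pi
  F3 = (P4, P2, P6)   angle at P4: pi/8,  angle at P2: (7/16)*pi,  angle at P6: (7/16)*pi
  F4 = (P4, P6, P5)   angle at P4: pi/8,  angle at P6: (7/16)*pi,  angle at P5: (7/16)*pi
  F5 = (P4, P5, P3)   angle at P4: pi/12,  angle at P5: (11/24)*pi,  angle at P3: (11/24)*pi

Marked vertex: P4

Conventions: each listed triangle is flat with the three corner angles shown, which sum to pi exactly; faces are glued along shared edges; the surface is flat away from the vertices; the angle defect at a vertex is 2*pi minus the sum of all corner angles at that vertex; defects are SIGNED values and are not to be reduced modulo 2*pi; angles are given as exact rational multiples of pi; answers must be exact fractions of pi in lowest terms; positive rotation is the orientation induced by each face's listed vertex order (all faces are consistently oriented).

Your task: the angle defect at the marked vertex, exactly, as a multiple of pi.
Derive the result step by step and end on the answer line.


Sum of corner angles at P4: (3/2)*pi
defect = 2*pi - (3/2)*pi

Answer: defect(P4) = pi/2


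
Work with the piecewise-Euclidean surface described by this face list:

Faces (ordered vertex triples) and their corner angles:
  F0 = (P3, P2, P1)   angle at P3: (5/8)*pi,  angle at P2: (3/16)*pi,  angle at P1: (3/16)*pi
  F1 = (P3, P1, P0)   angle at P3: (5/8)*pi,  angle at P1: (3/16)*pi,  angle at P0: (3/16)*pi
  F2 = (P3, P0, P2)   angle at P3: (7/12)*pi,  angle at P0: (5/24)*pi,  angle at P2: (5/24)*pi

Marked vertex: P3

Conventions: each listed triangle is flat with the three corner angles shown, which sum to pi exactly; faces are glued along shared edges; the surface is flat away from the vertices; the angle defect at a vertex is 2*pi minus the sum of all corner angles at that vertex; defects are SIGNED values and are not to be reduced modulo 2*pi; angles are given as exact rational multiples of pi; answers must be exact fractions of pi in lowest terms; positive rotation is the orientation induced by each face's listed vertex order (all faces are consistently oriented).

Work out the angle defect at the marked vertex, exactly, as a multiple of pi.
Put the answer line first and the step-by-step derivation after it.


Answer: defect(P3) = pi/6

Sum of corner angles at P3: (11/6)*pi
defect = 2*pi - (11/6)*pi


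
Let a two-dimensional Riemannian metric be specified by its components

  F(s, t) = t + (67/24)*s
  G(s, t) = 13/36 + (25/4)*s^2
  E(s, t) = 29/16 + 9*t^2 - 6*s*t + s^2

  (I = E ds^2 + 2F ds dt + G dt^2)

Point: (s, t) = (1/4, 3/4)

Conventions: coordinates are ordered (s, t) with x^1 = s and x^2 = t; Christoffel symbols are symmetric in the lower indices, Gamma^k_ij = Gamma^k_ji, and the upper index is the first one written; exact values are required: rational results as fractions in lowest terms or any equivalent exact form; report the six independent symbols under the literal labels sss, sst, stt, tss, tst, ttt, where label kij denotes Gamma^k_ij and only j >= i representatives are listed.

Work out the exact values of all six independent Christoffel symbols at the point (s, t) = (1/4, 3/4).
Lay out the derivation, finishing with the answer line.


E = 93/16, F = 139/96, G = 433/576 at the point
E_s = -4, E_t = 12, F_s = 67/24, F_t = 1, G_s = 25/8, G_t = 0
EG - F^2 = 5237/2304;  g^inv = (2304/5237) * [[433/576, -139/96], [-139/96, 93/16]]
first-kind symbols [ij,l] = (1/2)(d_i g_jl + d_j g_il - d_l g_ij): [ss,s] = E_s/2 = -2, [ss,t] = F_s - E_t/2 = -77/24, [st,s] = E_t/2 = 6, [st,t] = G_s/2 = 25/16, [tt,s] = F_t - G_s/2 = -9/16, [tt,t] = G_t/2 = 0
Gamma^s_ij = (G*[ij,s] - F*[ij,t])/(EG - F^2), Gamma^t_ij = (E*[ij,t] - F*[ij,s])/(EG - F^2)

Answer: Gamma_sss = 7239/5237, Gamma_sst = 10359/10474, Gamma_stt = -3897/20948, Gamma_tss = -36294/5237, Gamma_tst = 909/5237, Gamma_ttt = 3753/10474


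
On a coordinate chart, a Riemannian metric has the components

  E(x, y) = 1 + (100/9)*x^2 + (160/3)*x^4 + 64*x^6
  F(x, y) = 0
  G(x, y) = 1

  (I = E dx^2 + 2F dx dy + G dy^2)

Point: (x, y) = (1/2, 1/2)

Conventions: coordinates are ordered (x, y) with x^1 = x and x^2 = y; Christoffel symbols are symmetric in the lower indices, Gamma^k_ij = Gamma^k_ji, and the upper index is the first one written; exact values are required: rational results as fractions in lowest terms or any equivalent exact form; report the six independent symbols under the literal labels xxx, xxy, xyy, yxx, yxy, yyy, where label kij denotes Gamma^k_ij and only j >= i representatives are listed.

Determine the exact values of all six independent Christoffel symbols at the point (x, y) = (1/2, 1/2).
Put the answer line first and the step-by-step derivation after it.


Answer: Gamma_xxx = 224/73, Gamma_xxy = 0, Gamma_xyy = 0, Gamma_yxx = 0, Gamma_yxy = 0, Gamma_yyy = 0

E = 73/9, F = 0, G = 1 at the point
E_x = 448/9, E_y = 0, F_x = 0, F_y = 0, G_x = 0, G_y = 0
EG - F^2 = 73/9;  g^inv = (9/73) * [[1, 0], [0, 73/9]]
first-kind symbols [ij,l] = (1/2)(d_i g_jl + d_j g_il - d_l g_ij): [xx,x] = E_x/2 = 224/9, [xx,y] = F_x - E_y/2 = 0, [xy,x] = E_y/2 = 0, [xy,y] = G_x/2 = 0, [yy,x] = F_y - G_x/2 = 0, [yy,y] = G_y/2 = 0
Gamma^x_ij = (G*[ij,x] - F*[ij,y])/(EG - F^2), Gamma^y_ij = (E*[ij,y] - F*[ij,x])/(EG - F^2)


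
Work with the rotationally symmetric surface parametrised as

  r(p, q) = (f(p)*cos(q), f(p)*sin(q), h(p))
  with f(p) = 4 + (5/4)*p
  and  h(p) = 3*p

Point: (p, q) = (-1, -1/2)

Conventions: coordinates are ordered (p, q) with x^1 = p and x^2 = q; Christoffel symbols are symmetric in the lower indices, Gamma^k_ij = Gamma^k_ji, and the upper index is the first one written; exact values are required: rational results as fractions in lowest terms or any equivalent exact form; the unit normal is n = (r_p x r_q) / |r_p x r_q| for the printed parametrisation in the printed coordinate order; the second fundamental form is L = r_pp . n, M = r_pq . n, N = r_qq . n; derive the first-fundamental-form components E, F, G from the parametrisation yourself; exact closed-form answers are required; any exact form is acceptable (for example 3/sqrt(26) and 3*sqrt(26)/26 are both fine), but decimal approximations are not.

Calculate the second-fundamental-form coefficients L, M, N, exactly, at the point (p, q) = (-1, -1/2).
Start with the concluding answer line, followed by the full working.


Answer: L = 0, M = 0, N = 33/13

f = 11/4, f' = 5/4, f'' = 0, h' = 3, h'' = 0
E = 169/16, F = 0, G = 121/16; answer radicand W^2 = 169/16
unnormalised second-form numerators: l = 0, m = 0, n = 33/4; L = l/sqrt(169/16), and similarly M = m/sqrt(W^2), N = n/sqrt(W^2)


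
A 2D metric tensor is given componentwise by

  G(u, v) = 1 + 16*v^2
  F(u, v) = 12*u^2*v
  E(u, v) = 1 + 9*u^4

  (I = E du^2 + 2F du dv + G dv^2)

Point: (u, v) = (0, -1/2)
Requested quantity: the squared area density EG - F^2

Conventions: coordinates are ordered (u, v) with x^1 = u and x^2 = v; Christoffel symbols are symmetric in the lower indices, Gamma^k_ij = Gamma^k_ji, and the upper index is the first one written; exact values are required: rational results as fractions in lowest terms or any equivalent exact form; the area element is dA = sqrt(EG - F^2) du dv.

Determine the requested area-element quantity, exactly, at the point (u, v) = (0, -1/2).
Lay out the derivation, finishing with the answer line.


E = 1, F = 0, G = 5; EG - F^2 = 5

Answer: EG - F^2 = 5


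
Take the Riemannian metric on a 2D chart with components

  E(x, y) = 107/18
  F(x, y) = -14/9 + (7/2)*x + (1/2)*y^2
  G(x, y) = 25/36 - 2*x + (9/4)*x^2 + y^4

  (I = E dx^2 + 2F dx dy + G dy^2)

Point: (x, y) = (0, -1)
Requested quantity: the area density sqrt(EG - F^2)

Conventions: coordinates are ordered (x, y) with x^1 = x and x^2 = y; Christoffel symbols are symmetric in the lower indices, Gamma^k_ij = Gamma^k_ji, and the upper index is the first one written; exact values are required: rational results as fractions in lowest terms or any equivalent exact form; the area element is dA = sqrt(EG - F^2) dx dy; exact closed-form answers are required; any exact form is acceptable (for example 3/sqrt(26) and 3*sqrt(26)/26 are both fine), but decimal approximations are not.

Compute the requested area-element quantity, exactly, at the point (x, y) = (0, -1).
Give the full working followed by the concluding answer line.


E = 107/18, F = -19/18, G = 61/36; EG - F^2 = 215/24

Answer: sqrt(EG - F^2) = sqrt(1290)/12


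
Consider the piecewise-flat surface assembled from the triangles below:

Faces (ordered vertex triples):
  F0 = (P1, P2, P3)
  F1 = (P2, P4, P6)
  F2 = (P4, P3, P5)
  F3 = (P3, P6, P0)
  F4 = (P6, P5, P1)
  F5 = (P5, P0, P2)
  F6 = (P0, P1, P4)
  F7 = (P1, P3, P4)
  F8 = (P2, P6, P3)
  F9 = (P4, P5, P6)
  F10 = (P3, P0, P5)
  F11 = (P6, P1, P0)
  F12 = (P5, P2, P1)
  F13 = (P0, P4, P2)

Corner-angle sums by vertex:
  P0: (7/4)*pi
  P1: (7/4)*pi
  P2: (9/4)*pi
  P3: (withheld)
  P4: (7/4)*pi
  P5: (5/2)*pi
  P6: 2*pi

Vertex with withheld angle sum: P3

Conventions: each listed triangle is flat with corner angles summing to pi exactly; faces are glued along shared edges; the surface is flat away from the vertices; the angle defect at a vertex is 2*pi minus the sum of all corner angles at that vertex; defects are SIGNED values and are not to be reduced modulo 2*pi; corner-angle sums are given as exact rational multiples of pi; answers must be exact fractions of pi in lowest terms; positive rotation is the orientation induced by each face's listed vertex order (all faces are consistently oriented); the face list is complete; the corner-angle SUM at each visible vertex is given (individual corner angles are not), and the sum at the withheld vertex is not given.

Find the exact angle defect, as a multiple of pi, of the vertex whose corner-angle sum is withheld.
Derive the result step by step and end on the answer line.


V = 7, E = 21, F = 14; chi = V - E + F = 0
Gauss-Bonnet: total defect = 2*pi*chi = 0; visible defects sum to 0

Answer: defect(P3) = 0


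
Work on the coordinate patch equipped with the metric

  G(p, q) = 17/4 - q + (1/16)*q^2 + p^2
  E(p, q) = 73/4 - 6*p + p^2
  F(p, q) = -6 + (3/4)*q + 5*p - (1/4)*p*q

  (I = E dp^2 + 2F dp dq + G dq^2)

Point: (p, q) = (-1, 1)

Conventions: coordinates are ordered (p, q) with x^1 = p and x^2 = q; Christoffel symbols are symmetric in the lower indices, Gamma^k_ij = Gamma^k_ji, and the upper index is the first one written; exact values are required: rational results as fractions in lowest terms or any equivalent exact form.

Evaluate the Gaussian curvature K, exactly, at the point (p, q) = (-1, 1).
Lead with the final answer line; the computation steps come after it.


Answer: K = -46656/323761

E = 101/4, F = -10, G = 69/16, EG - F^2 = 569/64 at the point
E_p = -8, E_q = 0, F_p = 19/4, F_q = 1, G_p = -2, G_q = -7/8
E_qq = 0, F_pq = -1/4, G_pp = 2
K follows from Brioschi's formula, (det M1 - det M2)/(EG - F^2)^2.
M1 = [[-E_qq/2 + F_pq - G_pp/2, E_p/2, F_p - E_q/2], [F_q - G_p/2, E, F], [G_q/2, F, G]] = [[-5/4, -4, 19/4], [2, 101/4, -10], [-7/16, -10, 69/16]]; det M1 = -2345/64
M2 = [[0, E_q/2, G_p/2], [E_q/2, E, F], [G_p/2, F, G]] = [[0, 0, -1], [0, 101/4, -10], [-1, -10, 69/16]]; det M2 = -101/4
det M1 - det M2 = -729/64; K = -729/64 / (569/64)^2 = -46656/323761


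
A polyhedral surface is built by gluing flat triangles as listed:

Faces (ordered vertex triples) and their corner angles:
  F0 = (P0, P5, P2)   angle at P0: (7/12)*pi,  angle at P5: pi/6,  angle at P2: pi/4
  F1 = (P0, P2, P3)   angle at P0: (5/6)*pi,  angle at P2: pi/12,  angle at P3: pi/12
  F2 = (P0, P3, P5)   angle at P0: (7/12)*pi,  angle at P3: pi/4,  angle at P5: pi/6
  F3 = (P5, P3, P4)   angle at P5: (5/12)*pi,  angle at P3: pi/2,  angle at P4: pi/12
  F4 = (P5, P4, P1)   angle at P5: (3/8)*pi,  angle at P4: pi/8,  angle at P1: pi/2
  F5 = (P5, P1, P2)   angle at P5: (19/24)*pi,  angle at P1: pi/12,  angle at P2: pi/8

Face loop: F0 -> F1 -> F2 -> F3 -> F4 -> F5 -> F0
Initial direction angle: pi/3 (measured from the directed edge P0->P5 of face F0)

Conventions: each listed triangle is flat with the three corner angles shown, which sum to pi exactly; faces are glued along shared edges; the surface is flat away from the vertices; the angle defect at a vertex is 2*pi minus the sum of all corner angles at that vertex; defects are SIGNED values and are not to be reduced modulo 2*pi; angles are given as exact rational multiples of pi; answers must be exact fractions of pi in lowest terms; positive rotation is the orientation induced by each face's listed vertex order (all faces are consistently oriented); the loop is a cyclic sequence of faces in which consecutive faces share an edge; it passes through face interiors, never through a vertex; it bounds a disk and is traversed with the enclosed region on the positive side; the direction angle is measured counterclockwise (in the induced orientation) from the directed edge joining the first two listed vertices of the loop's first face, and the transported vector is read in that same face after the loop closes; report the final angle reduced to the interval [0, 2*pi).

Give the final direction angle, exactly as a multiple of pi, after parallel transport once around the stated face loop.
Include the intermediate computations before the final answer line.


enclosed vertex P0: corner angles sum to 2*pi, defect = 2*pi - 2*pi = 0
enclosed vertex P5: corner angles sum to (23/12)*pi, defect = 2*pi - (23/12)*pi = pi/12
summing the enclosed defects onto the initial angle, mod 2*pi in the induced orientation:
final angle = pi/3 + pi/12 = (5/12)*pi (mod 2*pi)

Answer: final direction angle = (5/12)*pi
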